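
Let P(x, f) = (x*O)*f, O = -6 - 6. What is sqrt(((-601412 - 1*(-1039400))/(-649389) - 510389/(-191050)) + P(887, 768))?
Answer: I*sqrt(559226060057631430855383278)/8271051230 ≈ 2859.1*I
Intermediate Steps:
O = -12
P(x, f) = -12*f*x (P(x, f) = (x*(-12))*f = (-12*x)*f = -12*f*x)
sqrt(((-601412 - 1*(-1039400))/(-649389) - 510389/(-191050)) + P(887, 768)) = sqrt(((-601412 - 1*(-1039400))/(-649389) - 510389/(-191050)) - 12*768*887) = sqrt(((-601412 + 1039400)*(-1/649389) - 510389*(-1/191050)) - 8174592) = sqrt((437988*(-1/649389) + 510389/191050) - 8174592) = sqrt((-145996/216463 + 510389/191050) - 8174592) = sqrt(82587798307/41355256150 - 8174592) = sqrt(-338062263493942493/41355256150) = I*sqrt(559226060057631430855383278)/8271051230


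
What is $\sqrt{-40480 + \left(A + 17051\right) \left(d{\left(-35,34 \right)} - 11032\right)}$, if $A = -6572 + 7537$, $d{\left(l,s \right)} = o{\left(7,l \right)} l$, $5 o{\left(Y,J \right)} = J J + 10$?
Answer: $16 i \sqrt{1384927} \approx 18829.0 i$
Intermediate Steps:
$o{\left(Y,J \right)} = 2 + \frac{J^{2}}{5}$ ($o{\left(Y,J \right)} = \frac{J J + 10}{5} = \frac{J^{2} + 10}{5} = \frac{10 + J^{2}}{5} = 2 + \frac{J^{2}}{5}$)
$d{\left(l,s \right)} = l \left(2 + \frac{l^{2}}{5}\right)$ ($d{\left(l,s \right)} = \left(2 + \frac{l^{2}}{5}\right) l = l \left(2 + \frac{l^{2}}{5}\right)$)
$A = 965$
$\sqrt{-40480 + \left(A + 17051\right) \left(d{\left(-35,34 \right)} - 11032\right)} = \sqrt{-40480 + \left(965 + 17051\right) \left(\frac{1}{5} \left(-35\right) \left(10 + \left(-35\right)^{2}\right) - 11032\right)} = \sqrt{-40480 + 18016 \left(\frac{1}{5} \left(-35\right) \left(10 + 1225\right) - 11032\right)} = \sqrt{-40480 + 18016 \left(\frac{1}{5} \left(-35\right) 1235 - 11032\right)} = \sqrt{-40480 + 18016 \left(-8645 - 11032\right)} = \sqrt{-40480 + 18016 \left(-19677\right)} = \sqrt{-40480 - 354500832} = \sqrt{-354541312} = 16 i \sqrt{1384927}$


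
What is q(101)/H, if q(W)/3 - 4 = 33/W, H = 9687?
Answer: 437/326129 ≈ 0.0013400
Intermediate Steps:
q(W) = 12 + 99/W (q(W) = 12 + 3*(33/W) = 12 + 99/W)
q(101)/H = (12 + 99/101)/9687 = (12 + 99*(1/101))*(1/9687) = (12 + 99/101)*(1/9687) = (1311/101)*(1/9687) = 437/326129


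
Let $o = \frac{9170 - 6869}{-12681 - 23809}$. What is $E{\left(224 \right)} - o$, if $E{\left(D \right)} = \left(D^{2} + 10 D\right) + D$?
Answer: $\frac{1920835901}{36490} \approx 52640.0$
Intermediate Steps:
$o = - \frac{2301}{36490}$ ($o = \frac{2301}{-36490} = 2301 \left(- \frac{1}{36490}\right) = - \frac{2301}{36490} \approx -0.063058$)
$E{\left(D \right)} = D^{2} + 11 D$
$E{\left(224 \right)} - o = 224 \left(11 + 224\right) - - \frac{2301}{36490} = 224 \cdot 235 + \frac{2301}{36490} = 52640 + \frac{2301}{36490} = \frac{1920835901}{36490}$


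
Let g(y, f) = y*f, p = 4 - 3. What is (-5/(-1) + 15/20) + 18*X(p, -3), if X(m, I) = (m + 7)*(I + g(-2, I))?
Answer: 1751/4 ≈ 437.75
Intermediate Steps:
p = 1
g(y, f) = f*y
X(m, I) = -I*(7 + m) (X(m, I) = (m + 7)*(I + I*(-2)) = (7 + m)*(I - 2*I) = (7 + m)*(-I) = -I*(7 + m))
(-5/(-1) + 15/20) + 18*X(p, -3) = (-5/(-1) + 15/20) + 18*(-3*(-7 - 1*1)) = (-5*(-1) + 15*(1/20)) + 18*(-3*(-7 - 1)) = (5 + ¾) + 18*(-3*(-8)) = 23/4 + 18*24 = 23/4 + 432 = 1751/4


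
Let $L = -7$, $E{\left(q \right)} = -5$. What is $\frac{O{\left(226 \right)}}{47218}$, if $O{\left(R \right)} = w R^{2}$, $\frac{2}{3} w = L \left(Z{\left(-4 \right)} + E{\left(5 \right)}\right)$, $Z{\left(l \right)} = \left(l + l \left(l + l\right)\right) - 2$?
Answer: $- \frac{5631129}{23609} \approx -238.52$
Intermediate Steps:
$Z{\left(l \right)} = -2 + l + 2 l^{2}$ ($Z{\left(l \right)} = \left(l + l 2 l\right) - 2 = \left(l + 2 l^{2}\right) - 2 = -2 + l + 2 l^{2}$)
$w = - \frac{441}{2}$ ($w = \frac{3 \left(- 7 \left(\left(-2 - 4 + 2 \left(-4\right)^{2}\right) - 5\right)\right)}{2} = \frac{3 \left(- 7 \left(\left(-2 - 4 + 2 \cdot 16\right) - 5\right)\right)}{2} = \frac{3 \left(- 7 \left(\left(-2 - 4 + 32\right) - 5\right)\right)}{2} = \frac{3 \left(- 7 \left(26 - 5\right)\right)}{2} = \frac{3 \left(\left(-7\right) 21\right)}{2} = \frac{3}{2} \left(-147\right) = - \frac{441}{2} \approx -220.5$)
$O{\left(R \right)} = - \frac{441 R^{2}}{2}$
$\frac{O{\left(226 \right)}}{47218} = \frac{\left(- \frac{441}{2}\right) 226^{2}}{47218} = \left(- \frac{441}{2}\right) 51076 \cdot \frac{1}{47218} = \left(-11262258\right) \frac{1}{47218} = - \frac{5631129}{23609}$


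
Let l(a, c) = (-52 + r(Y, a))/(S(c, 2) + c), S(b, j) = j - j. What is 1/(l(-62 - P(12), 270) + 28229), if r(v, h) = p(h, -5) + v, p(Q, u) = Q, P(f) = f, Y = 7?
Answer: 270/7621711 ≈ 3.5425e-5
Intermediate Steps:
S(b, j) = 0
r(v, h) = h + v
l(a, c) = (-45 + a)/c (l(a, c) = (-52 + (a + 7))/(0 + c) = (-52 + (7 + a))/c = (-45 + a)/c)
1/(l(-62 - P(12), 270) + 28229) = 1/((-45 + (-62 - 1*12))/270 + 28229) = 1/((-45 + (-62 - 12))/270 + 28229) = 1/((-45 - 74)/270 + 28229) = 1/((1/270)*(-119) + 28229) = 1/(-119/270 + 28229) = 1/(7621711/270) = 270/7621711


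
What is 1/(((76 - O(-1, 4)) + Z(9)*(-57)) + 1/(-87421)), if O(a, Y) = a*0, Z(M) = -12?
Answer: 87421/66439959 ≈ 0.0013158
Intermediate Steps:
O(a, Y) = 0
1/(((76 - O(-1, 4)) + Z(9)*(-57)) + 1/(-87421)) = 1/(((76 - 1*0) - 12*(-57)) + 1/(-87421)) = 1/(((76 + 0) + 684) - 1/87421) = 1/((76 + 684) - 1/87421) = 1/(760 - 1/87421) = 1/(66439959/87421) = 87421/66439959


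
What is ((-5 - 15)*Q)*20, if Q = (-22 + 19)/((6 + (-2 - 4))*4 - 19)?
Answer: -1200/19 ≈ -63.158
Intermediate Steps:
Q = 3/19 (Q = -3/((6 - 6)*4 - 19) = -3/(0*4 - 19) = -3/(0 - 19) = -3/(-19) = -3*(-1/19) = 3/19 ≈ 0.15789)
((-5 - 15)*Q)*20 = ((-5 - 15)*(3/19))*20 = -20*3/19*20 = -60/19*20 = -1200/19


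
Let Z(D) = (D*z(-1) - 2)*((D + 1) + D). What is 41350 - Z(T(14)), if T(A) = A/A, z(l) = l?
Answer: 41359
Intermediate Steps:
T(A) = 1
Z(D) = (1 + 2*D)*(-2 - D) (Z(D) = (D*(-1) - 2)*((D + 1) + D) = (-D - 2)*((1 + D) + D) = (-2 - D)*(1 + 2*D) = (1 + 2*D)*(-2 - D))
41350 - Z(T(14)) = 41350 - (-2 - 5*1 - 2*1²) = 41350 - (-2 - 5 - 2*1) = 41350 - (-2 - 5 - 2) = 41350 - 1*(-9) = 41350 + 9 = 41359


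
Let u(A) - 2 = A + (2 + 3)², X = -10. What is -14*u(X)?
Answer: -238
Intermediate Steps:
u(A) = 27 + A (u(A) = 2 + (A + (2 + 3)²) = 2 + (A + 5²) = 2 + (A + 25) = 2 + (25 + A) = 27 + A)
-14*u(X) = -14*(27 - 10) = -14*17 = -238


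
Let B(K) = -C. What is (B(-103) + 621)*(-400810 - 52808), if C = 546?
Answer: -34021350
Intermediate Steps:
B(K) = -546 (B(K) = -1*546 = -546)
(B(-103) + 621)*(-400810 - 52808) = (-546 + 621)*(-400810 - 52808) = 75*(-453618) = -34021350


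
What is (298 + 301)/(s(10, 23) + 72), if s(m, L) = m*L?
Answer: 599/302 ≈ 1.9834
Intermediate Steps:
s(m, L) = L*m
(298 + 301)/(s(10, 23) + 72) = (298 + 301)/(23*10 + 72) = 599/(230 + 72) = 599/302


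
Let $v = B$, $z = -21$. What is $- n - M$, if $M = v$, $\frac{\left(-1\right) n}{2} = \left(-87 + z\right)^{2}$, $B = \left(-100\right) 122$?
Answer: $35528$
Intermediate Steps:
$B = -12200$
$n = -23328$ ($n = - 2 \left(-87 - 21\right)^{2} = - 2 \left(-108\right)^{2} = \left(-2\right) 11664 = -23328$)
$v = -12200$
$M = -12200$
$- n - M = \left(-1\right) \left(-23328\right) - -12200 = 23328 + 12200 = 35528$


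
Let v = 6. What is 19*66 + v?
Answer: 1260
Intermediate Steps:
19*66 + v = 19*66 + 6 = 1254 + 6 = 1260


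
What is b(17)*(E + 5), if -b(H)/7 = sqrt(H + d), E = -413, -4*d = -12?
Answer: 5712*sqrt(5) ≈ 12772.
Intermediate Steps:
d = 3 (d = -1/4*(-12) = 3)
b(H) = -7*sqrt(3 + H) (b(H) = -7*sqrt(H + 3) = -7*sqrt(3 + H))
b(17)*(E + 5) = (-7*sqrt(3 + 17))*(-413 + 5) = -14*sqrt(5)*(-408) = 5712*sqrt(5)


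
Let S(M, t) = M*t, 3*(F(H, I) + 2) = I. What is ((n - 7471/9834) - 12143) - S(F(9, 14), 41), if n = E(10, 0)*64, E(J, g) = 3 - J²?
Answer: -60515463/3278 ≈ -18461.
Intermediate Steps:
F(H, I) = -2 + I/3
n = -6208 (n = (3 - 1*10²)*64 = (3 - 1*100)*64 = (3 - 100)*64 = -97*64 = -6208)
((n - 7471/9834) - 12143) - S(F(9, 14), 41) = ((-6208 - 7471/9834) - 12143) - (-2 + (⅓)*14)*41 = ((-6208 - 7471*1/9834) - 12143) - (-2 + 14/3)*41 = ((-6208 - 7471/9834) - 12143) - 8*41/3 = (-61056943/9834 - 12143) - 1*328/3 = -180471205/9834 - 328/3 = -60515463/3278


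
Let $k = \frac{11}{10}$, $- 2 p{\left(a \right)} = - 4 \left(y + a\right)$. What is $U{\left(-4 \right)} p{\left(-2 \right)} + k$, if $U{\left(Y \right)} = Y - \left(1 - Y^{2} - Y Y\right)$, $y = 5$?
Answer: $\frac{1631}{10} \approx 163.1$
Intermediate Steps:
$U{\left(Y \right)} = -1 + Y + 2 Y^{2}$ ($U{\left(Y \right)} = Y + \left(\left(Y^{2} + Y^{2}\right) - 1\right) = Y + \left(2 Y^{2} - 1\right) = Y + \left(-1 + 2 Y^{2}\right) = -1 + Y + 2 Y^{2}$)
$p{\left(a \right)} = 10 + 2 a$ ($p{\left(a \right)} = - \frac{\left(-4\right) \left(5 + a\right)}{2} = - \frac{-20 - 4 a}{2} = 10 + 2 a$)
$k = \frac{11}{10}$ ($k = 11 \cdot \frac{1}{10} = \frac{11}{10} \approx 1.1$)
$U{\left(-4 \right)} p{\left(-2 \right)} + k = \left(-1 - 4 + 2 \left(-4\right)^{2}\right) \left(10 + 2 \left(-2\right)\right) + \frac{11}{10} = \left(-1 - 4 + 2 \cdot 16\right) \left(10 - 4\right) + \frac{11}{10} = \left(-1 - 4 + 32\right) 6 + \frac{11}{10} = 27 \cdot 6 + \frac{11}{10} = 162 + \frac{11}{10} = \frac{1631}{10}$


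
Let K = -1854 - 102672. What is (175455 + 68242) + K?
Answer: 139171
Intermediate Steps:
K = -104526
(175455 + 68242) + K = (175455 + 68242) - 104526 = 243697 - 104526 = 139171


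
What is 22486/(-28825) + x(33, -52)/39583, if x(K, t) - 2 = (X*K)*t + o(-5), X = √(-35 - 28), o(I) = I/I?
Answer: -889976863/1140979975 - 5148*I*√7/39583 ≈ -0.78001 - 0.3441*I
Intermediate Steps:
o(I) = 1
X = 3*I*√7 (X = √(-63) = 3*I*√7 ≈ 7.9373*I)
x(K, t) = 3 + 3*I*K*t*√7 (x(K, t) = 2 + (((3*I*√7)*K)*t + 1) = 2 + ((3*I*K*√7)*t + 1) = 2 + (3*I*K*t*√7 + 1) = 2 + (1 + 3*I*K*t*√7) = 3 + 3*I*K*t*√7)
22486/(-28825) + x(33, -52)/39583 = 22486/(-28825) + (3 + 3*I*33*(-52)*√7)/39583 = 22486*(-1/28825) + (3 - 5148*I*√7)*(1/39583) = -22486/28825 + (3/39583 - 5148*I*√7/39583) = -889976863/1140979975 - 5148*I*√7/39583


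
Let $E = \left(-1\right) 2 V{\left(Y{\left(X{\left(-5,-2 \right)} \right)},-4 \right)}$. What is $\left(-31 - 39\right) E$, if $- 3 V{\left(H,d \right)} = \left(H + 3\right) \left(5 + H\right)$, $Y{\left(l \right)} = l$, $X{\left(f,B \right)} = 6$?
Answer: $-4620$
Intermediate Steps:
$V{\left(H,d \right)} = - \frac{\left(3 + H\right) \left(5 + H\right)}{3}$ ($V{\left(H,d \right)} = - \frac{\left(H + 3\right) \left(5 + H\right)}{3} = - \frac{\left(3 + H\right) \left(5 + H\right)}{3}$)
$E = 66$ ($E = \left(-1\right) 2 \left(-5 - 16 - \frac{6^{2}}{3}\right) = - 2 \left(-5 - 16 - 12\right) = \left(-2\right) \left(-33\right) = 66$)
$\left(-31 - 39\right) E = \left(-31 - 39\right) 66 = \left(-70\right) 66 = -4620$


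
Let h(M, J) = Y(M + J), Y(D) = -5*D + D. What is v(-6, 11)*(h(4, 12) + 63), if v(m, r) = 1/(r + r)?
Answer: -1/22 ≈ -0.045455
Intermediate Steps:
v(m, r) = 1/(2*r)
Y(D) = -4*D
h(M, J) = -4*J - 4*M (h(M, J) = -4*(M + J) = -4*(J + M) = -4*J - 4*M)
v(-6, 11)*(h(4, 12) + 63) = ((1/2)/11)*((-4*12 - 4*4) + 63) = ((1/2)*(1/11))*((-48 - 16) + 63) = (-64 + 63)/22 = (1/22)*(-1) = -1/22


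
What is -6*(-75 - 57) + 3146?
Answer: 3938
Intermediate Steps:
-6*(-75 - 57) + 3146 = -6*(-132) + 3146 = 792 + 3146 = 3938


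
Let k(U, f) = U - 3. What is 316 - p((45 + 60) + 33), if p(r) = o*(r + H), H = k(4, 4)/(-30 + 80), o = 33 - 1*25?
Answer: -19704/25 ≈ -788.16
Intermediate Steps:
k(U, f) = -3 + U
o = 8 (o = 33 - 25 = 8)
H = 1/50 (H = (-3 + 4)/(-30 + 80) = 1/50 ≈ 0.020000)
p(r) = 4/25 + 8*r (p(r) = 8*(r + 1/50) = 8*(1/50 + r) = 4/25 + 8*r)
316 - p((45 + 60) + 33) = 316 - (4/25 + 8*((45 + 60) + 33)) = 316 - (4/25 + 8*(105 + 33)) = 316 - (4/25 + 8*138) = 316 - (4/25 + 1104) = 316 - 1*27604/25 = 316 - 27604/25 = -19704/25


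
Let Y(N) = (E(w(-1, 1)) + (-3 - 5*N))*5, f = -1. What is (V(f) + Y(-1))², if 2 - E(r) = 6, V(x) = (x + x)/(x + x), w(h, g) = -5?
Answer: 81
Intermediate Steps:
V(x) = 1 (V(x) = (2*x)/((2*x)) = (2*x)*(1/(2*x)) = 1)
E(r) = -4 (E(r) = 2 - 1*6 = 2 - 6 = -4)
Y(N) = -35 - 25*N (Y(N) = (-4 + (-3 - 5*N))*5 = (-7 - 5*N)*5 = -35 - 25*N)
(V(f) + Y(-1))² = (1 + (-35 - 25*(-1)))² = (1 + (-35 + 25))² = (1 - 10)² = (-9)² = 81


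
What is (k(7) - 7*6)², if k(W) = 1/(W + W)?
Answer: 344569/196 ≈ 1758.0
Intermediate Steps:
k(W) = 1/(2*W)
(k(7) - 7*6)² = ((½)/7 - 7*6)² = ((½)*(⅐) - 42)² = (1/14 - 42)² = (-587/14)² = 344569/196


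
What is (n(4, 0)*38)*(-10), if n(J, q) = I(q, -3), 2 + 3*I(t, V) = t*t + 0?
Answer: 760/3 ≈ 253.33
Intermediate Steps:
I(t, V) = -⅔ + t²/3 (I(t, V) = -⅔ + (t*t + 0)/3 = -⅔ + (t² + 0)/3 = -⅔ + t²/3)
n(J, q) = -⅔ + q²/3
(n(4, 0)*38)*(-10) = ((-⅔ + (⅓)*0²)*38)*(-10) = ((-⅔ + (⅓)*0)*38)*(-10) = ((-⅔ + 0)*38)*(-10) = -⅔*38*(-10) = -76/3*(-10) = 760/3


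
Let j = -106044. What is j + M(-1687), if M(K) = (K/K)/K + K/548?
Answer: -98037979461/924476 ≈ -1.0605e+5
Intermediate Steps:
M(K) = 1/K + K/548 (M(K) = 1/K + K*(1/548) = 1/K + K/548)
j + M(-1687) = -106044 + (1/(-1687) + (1/548)*(-1687)) = -106044 + (-1/1687 - 1687/548) = -106044 - 2846517/924476 = -98037979461/924476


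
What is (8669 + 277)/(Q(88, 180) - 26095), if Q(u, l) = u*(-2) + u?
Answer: -8946/26183 ≈ -0.34167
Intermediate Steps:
Q(u, l) = -u (Q(u, l) = -2*u + u = -u)
(8669 + 277)/(Q(88, 180) - 26095) = (8669 + 277)/(-1*88 - 26095) = 8946/(-88 - 26095) = 8946/(-26183) = 8946*(-1/26183) = -8946/26183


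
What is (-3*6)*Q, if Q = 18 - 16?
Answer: -36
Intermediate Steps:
Q = 2
(-3*6)*Q = -3*6*2 = -18*2 = -36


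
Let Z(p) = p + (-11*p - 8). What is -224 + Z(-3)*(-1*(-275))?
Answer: 5826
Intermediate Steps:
Z(p) = -8 - 10*p (Z(p) = p + (-8 - 11*p) = -8 - 10*p)
-224 + Z(-3)*(-1*(-275)) = -224 + (-8 - 10*(-3))*(-1*(-275)) = -224 + (-8 + 30)*275 = -224 + 22*275 = -224 + 6050 = 5826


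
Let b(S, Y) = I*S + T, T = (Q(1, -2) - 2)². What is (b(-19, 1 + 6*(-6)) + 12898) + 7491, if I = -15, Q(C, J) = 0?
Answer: 20678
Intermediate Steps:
T = 4 (T = (0 - 2)² = (-2)² = 4)
b(S, Y) = 4 - 15*S (b(S, Y) = -15*S + 4 = 4 - 15*S)
(b(-19, 1 + 6*(-6)) + 12898) + 7491 = ((4 - 15*(-19)) + 12898) + 7491 = ((4 + 285) + 12898) + 7491 = (289 + 12898) + 7491 = 13187 + 7491 = 20678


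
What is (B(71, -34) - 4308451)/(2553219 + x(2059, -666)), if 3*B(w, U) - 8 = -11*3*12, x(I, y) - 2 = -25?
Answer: -12925741/7659588 ≈ -1.6875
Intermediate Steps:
x(I, y) = -23 (x(I, y) = 2 - 25 = -23)
B(w, U) = -388/3 (B(w, U) = 8/3 + (-11*3*12)/3 = 8/3 + (-33*12)/3 = 8/3 + (⅓)*(-396) = 8/3 - 132 = -388/3)
(B(71, -34) - 4308451)/(2553219 + x(2059, -666)) = (-388/3 - 4308451)/(2553219 - 23) = -12925741/3/2553196 = -12925741/3*1/2553196 = -12925741/7659588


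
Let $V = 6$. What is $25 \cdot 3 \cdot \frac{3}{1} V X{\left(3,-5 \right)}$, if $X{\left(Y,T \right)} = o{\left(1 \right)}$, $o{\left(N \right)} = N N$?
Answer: $1350$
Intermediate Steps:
$o{\left(N \right)} = N^{2}$
$X{\left(Y,T \right)} = 1$ ($X{\left(Y,T \right)} = 1^{2} = 1$)
$25 \cdot 3 \cdot \frac{3}{1} V X{\left(3,-5 \right)} = 25 \cdot 3 \cdot \frac{3}{1} \cdot 6 \cdot 1 = 25 \cdot 3 \cdot 3 \cdot 1 \cdot 6 \cdot 1 = 25 \cdot 3 \cdot 3 \cdot 6 \cdot 1 = 25 \cdot 9 \cdot 6 \cdot 1 = 25 \cdot 54 \cdot 1 = 1350 \cdot 1 = 1350$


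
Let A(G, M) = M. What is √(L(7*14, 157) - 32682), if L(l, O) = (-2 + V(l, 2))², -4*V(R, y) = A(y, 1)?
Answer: I*√522831/4 ≈ 180.77*I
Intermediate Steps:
V(R, y) = -¼ (V(R, y) = -¼*1 = -¼)
L(l, O) = 81/16 (L(l, O) = (-2 - ¼)² = (-9/4)² = 81/16)
√(L(7*14, 157) - 32682) = √(81/16 - 32682) = √(-522831/16) = I*√522831/4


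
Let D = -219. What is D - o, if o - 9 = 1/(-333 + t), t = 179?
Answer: -35111/154 ≈ -227.99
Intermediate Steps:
o = 1385/154 (o = 9 + 1/(-333 + 179) = 9 + 1/(-154) = 9 - 1/154 = 1385/154 ≈ 8.9935)
D - o = -219 - 1*1385/154 = -219 - 1385/154 = -35111/154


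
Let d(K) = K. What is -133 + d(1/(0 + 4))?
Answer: -531/4 ≈ -132.75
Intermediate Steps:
-133 + d(1/(0 + 4)) = -133 + 1/(0 + 4) = -133 + 1/4 = -531/4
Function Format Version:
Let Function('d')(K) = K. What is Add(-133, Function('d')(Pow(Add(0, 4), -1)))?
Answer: Rational(-531, 4) ≈ -132.75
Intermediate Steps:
Add(-133, Function('d')(Pow(Add(0, 4), -1))) = Add(-133, Pow(Add(0, 4), -1)) = Add(-133, Pow(4, -1)) = Add(-133, Rational(1, 4)) = Rational(-531, 4)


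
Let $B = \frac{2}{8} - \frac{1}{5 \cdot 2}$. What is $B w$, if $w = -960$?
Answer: $-144$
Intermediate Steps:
$B = \frac{3}{20}$ ($B = 2 \cdot \frac{1}{8} - \frac{1}{10} = \frac{1}{4} - \frac{1}{10} = \frac{3}{20} \approx 0.15$)
$B w = \frac{3}{20} \left(-960\right) = -144$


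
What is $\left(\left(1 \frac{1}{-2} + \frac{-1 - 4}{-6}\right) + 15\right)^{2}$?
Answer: $\frac{2116}{9} \approx 235.11$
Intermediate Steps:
$\left(\left(1 \frac{1}{-2} + \frac{-1 - 4}{-6}\right) + 15\right)^{2} = \left(\left(1 \left(- \frac{1}{2}\right) - - \frac{5}{6}\right) + 15\right)^{2} = \left(\left(- \frac{1}{2} + \frac{5}{6}\right) + 15\right)^{2} = \left(\frac{1}{3} + 15\right)^{2} = \left(\frac{46}{3}\right)^{2} = \frac{2116}{9}$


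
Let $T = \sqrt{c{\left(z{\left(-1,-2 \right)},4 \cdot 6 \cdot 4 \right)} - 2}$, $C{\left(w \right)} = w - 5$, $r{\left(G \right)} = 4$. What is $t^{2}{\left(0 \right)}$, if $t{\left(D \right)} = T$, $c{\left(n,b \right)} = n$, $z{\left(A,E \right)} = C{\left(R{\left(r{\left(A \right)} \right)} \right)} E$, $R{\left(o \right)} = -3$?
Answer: $14$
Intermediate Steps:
$C{\left(w \right)} = -5 + w$ ($C{\left(w \right)} = w - 5 = -5 + w$)
$z{\left(A,E \right)} = - 8 E$ ($z{\left(A,E \right)} = \left(-5 - 3\right) E = - 8 E$)
$T = \sqrt{14}$ ($T = \sqrt{\left(-8\right) \left(-2\right) - 2} = \sqrt{16 - 2} = \sqrt{14} \approx 3.7417$)
$t{\left(D \right)} = \sqrt{14}$
$t^{2}{\left(0 \right)} = \left(\sqrt{14}\right)^{2} = 14$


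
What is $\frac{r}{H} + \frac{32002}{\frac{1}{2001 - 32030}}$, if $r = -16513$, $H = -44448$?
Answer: $- \frac{42713997185471}{44448} \approx -9.6099 \cdot 10^{8}$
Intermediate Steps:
$\frac{r}{H} + \frac{32002}{\frac{1}{2001 - 32030}} = - \frac{16513}{-44448} + \frac{32002}{\frac{1}{2001 - 32030}} = \left(-16513\right) \left(- \frac{1}{44448}\right) + \frac{32002}{\frac{1}{-30029}} = \frac{16513}{44448} + \frac{32002}{- \frac{1}{30029}} = \frac{16513}{44448} + 32002 \left(-30029\right) = \frac{16513}{44448} - 960988058 = - \frac{42713997185471}{44448}$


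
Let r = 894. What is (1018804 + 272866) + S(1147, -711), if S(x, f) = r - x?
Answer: 1291417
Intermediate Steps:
S(x, f) = 894 - x
(1018804 + 272866) + S(1147, -711) = (1018804 + 272866) + (894 - 1*1147) = 1291670 + (894 - 1147) = 1291670 - 253 = 1291417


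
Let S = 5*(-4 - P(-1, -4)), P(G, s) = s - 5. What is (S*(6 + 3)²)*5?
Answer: 10125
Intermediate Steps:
P(G, s) = -5 + s
S = 25 (S = 5*(-4 - (-5 - 4)) = 5*(-4 - 1*(-9)) = 5*(-4 + 9) = 5*5 = 25)
(S*(6 + 3)²)*5 = (25*(6 + 3)²)*5 = (25*9²)*5 = (25*81)*5 = 2025*5 = 10125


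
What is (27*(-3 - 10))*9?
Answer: -3159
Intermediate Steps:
(27*(-3 - 10))*9 = (27*(-13))*9 = -351*9 = -3159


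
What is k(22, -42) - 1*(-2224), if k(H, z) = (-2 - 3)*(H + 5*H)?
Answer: 1564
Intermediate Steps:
k(H, z) = -30*H
k(22, -42) - 1*(-2224) = -30*22 - 1*(-2224) = -660 + 2224 = 1564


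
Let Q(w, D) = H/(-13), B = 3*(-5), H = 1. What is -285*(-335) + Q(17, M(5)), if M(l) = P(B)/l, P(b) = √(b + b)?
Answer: 1241174/13 ≈ 95475.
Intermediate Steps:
B = -15
P(b) = √2*√b (P(b) = √(2*b) = √2*√b)
M(l) = I*√30/l (M(l) = (√2*√(-15))/l = (√2*(I*√15))/l = (I*√30)/l = I*√30/l)
Q(w, D) = -1/13 (Q(w, D) = 1/(-13) = 1*(-1/13) = -1/13)
-285*(-335) + Q(17, M(5)) = -285*(-335) - 1/13 = 95475 - 1/13 = 1241174/13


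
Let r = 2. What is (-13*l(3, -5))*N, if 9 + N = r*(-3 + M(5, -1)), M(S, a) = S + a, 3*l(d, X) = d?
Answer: 91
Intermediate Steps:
l(d, X) = d/3
N = -7 (N = -9 + 2*(-3 + (5 - 1)) = -9 + 2*(-3 + 4) = -9 + 2*1 = -9 + 2 = -7)
(-13*l(3, -5))*N = -13*3/3*(-7) = -13*1*(-7) = -13*(-7) = 91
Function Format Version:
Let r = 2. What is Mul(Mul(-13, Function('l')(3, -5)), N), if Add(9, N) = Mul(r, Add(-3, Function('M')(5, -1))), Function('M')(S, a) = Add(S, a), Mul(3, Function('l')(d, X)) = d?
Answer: 91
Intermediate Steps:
Function('l')(d, X) = Mul(Rational(1, 3), d)
N = -7 (N = Add(-9, Mul(2, Add(-3, Add(5, -1)))) = Add(-9, Mul(2, Add(-3, 4))) = Add(-9, Mul(2, 1)) = Add(-9, 2) = -7)
Mul(Mul(-13, Function('l')(3, -5)), N) = Mul(Mul(-13, Mul(Rational(1, 3), 3)), -7) = Mul(Mul(-13, 1), -7) = Mul(-13, -7) = 91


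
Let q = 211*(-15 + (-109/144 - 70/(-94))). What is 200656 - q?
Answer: 1379478041/6768 ≈ 2.0382e+5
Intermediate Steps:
q = -21438233/6768 (q = 211*(-15 + (-109*1/144 - 70*(-1/94))) = 211*(-15 + (-109/144 + 35/47)) = 211*(-15 - 83/6768) = 211*(-101603/6768) = -21438233/6768 ≈ -3167.6)
200656 - q = 200656 - 1*(-21438233/6768) = 200656 + 21438233/6768 = 1379478041/6768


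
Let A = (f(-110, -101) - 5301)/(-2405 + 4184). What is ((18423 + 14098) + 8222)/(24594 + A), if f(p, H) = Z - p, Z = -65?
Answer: 8053533/4860830 ≈ 1.6568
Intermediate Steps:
f(p, H) = -65 - p
A = -1752/593 (A = ((-65 - 1*(-110)) - 5301)/(-2405 + 4184) = ((-65 + 110) - 5301)/1779 = (45 - 5301)*(1/1779) = -5256*1/1779 = -1752/593 ≈ -2.9545)
((18423 + 14098) + 8222)/(24594 + A) = ((18423 + 14098) + 8222)/(24594 - 1752/593) = (32521 + 8222)/(14582490/593) = 40743*(593/14582490) = 8053533/4860830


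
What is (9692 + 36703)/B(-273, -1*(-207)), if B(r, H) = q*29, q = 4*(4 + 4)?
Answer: 46395/928 ≈ 49.995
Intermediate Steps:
q = 32 (q = 4*8 = 32)
B(r, H) = 928 (B(r, H) = 32*29 = 928)
(9692 + 36703)/B(-273, -1*(-207)) = (9692 + 36703)/928 = 46395*(1/928) = 46395/928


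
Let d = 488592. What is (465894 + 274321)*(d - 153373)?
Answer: 248134132085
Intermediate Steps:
(465894 + 274321)*(d - 153373) = (465894 + 274321)*(488592 - 153373) = 740215*335219 = 248134132085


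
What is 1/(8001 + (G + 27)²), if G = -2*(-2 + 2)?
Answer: 1/8730 ≈ 0.00011455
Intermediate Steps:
G = 0 (G = -2*0 = 0)
1/(8001 + (G + 27)²) = 1/(8001 + (0 + 27)²) = 1/(8001 + 27²) = 1/(8001 + 729) = 1/8730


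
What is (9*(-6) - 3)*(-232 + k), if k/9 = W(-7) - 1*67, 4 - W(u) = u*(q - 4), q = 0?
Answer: 59907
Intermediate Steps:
W(u) = 4 + 4*u (W(u) = 4 - u*(0 - 4) = 4 - u*(-4) = 4 - (-4)*u = 4 + 4*u)
k = -819 (k = 9*((4 + 4*(-7)) - 1*67) = 9*((4 - 28) - 67) = 9*(-24 - 67) = 9*(-91) = -819)
(9*(-6) - 3)*(-232 + k) = (9*(-6) - 3)*(-232 - 819) = (-54 - 3)*(-1051) = -57*(-1051) = 59907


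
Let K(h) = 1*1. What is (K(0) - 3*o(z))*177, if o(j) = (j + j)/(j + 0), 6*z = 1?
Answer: -885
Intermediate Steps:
K(h) = 1
z = ⅙ (z = (⅙)*1 = ⅙ ≈ 0.16667)
o(j) = 2 (o(j) = (2*j)/j = 2)
(K(0) - 3*o(z))*177 = (1 - 3*2)*177 = (1 - 6)*177 = -5*177 = -885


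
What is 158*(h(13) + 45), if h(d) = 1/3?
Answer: 21488/3 ≈ 7162.7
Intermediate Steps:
h(d) = ⅓
158*(h(13) + 45) = 158*(⅓ + 45) = 158*(136/3) = 21488/3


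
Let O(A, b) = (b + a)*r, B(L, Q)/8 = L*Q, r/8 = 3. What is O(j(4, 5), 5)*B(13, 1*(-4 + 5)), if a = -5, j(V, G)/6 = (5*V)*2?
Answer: 0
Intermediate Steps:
r = 24 (r = 8*3 = 24)
j(V, G) = 60*V (j(V, G) = 6*((5*V)*2) = 6*(10*V) = 60*V)
B(L, Q) = 8*L*Q (B(L, Q) = 8*(L*Q) = 8*L*Q)
O(A, b) = -120 + 24*b (O(A, b) = (b - 5)*24 = (-5 + b)*24 = -120 + 24*b)
O(j(4, 5), 5)*B(13, 1*(-4 + 5)) = (-120 + 24*5)*(8*13*(1*(-4 + 5))) = (-120 + 120)*(8*13*(1*1)) = 0*(8*13*1) = 0*104 = 0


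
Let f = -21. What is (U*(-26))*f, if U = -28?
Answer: -15288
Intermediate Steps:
(U*(-26))*f = -28*(-26)*(-21) = 728*(-21) = -15288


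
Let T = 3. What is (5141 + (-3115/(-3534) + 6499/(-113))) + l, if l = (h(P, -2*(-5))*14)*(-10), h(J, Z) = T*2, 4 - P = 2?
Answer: 1694954471/399342 ≈ 4244.4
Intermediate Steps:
P = 2 (P = 4 - 1*2 = 4 - 2 = 2)
h(J, Z) = 6 (h(J, Z) = 3*2 = 6)
l = -840 (l = (6*14)*(-10) = 84*(-10) = -840)
(5141 + (-3115/(-3534) + 6499/(-113))) + l = (5141 + (-3115/(-3534) + 6499/(-113))) - 840 = (5141 + (-3115*(-1/3534) + 6499*(-1/113))) - 840 = (5141 + (3115/3534 - 6499/113)) - 840 = (5141 - 22615471/399342) - 840 = 2030401751/399342 - 840 = 1694954471/399342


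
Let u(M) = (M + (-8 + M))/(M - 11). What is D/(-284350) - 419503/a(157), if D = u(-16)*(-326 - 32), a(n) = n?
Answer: -322071105911/120535965 ≈ -2672.0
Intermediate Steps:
u(M) = (-8 + 2*M)/(-11 + M)
D = -14320/27 (D = (2*(-4 - 16)/(-11 - 16))*(-326 - 32) = (2*(-20)/(-27))*(-358) = (2*(-1/27)*(-20))*(-358) = (40/27)*(-358) = -14320/27 ≈ -530.37)
D/(-284350) - 419503/a(157) = -14320/27/(-284350) - 419503/157 = -14320/27*(-1/284350) - 419503*1/157 = 1432/767745 - 419503/157 = -322071105911/120535965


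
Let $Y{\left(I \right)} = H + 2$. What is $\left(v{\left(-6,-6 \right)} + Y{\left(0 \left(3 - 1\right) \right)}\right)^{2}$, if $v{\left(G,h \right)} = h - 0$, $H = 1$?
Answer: $9$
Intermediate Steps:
$v{\left(G,h \right)} = h$ ($v{\left(G,h \right)} = h + 0 = h$)
$Y{\left(I \right)} = 3$ ($Y{\left(I \right)} = 1 + 2 = 3$)
$\left(v{\left(-6,-6 \right)} + Y{\left(0 \left(3 - 1\right) \right)}\right)^{2} = \left(-6 + 3\right)^{2} = \left(-3\right)^{2} = 9$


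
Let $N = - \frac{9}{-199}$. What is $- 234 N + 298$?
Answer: $\frac{57196}{199} \approx 287.42$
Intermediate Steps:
$N = \frac{9}{199}$ ($N = \left(-9\right) \left(- \frac{1}{199}\right) = \frac{9}{199} \approx 0.045226$)
$- 234 N + 298 = \left(-234\right) \frac{9}{199} + 298 = - \frac{2106}{199} + 298 = \frac{57196}{199}$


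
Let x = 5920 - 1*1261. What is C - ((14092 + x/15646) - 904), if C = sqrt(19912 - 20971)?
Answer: -206344107/15646 + I*sqrt(1059) ≈ -13188.0 + 32.542*I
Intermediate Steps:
x = 4659 (x = 5920 - 1261 = 4659)
C = I*sqrt(1059) (C = sqrt(-1059) = I*sqrt(1059) ≈ 32.542*I)
C - ((14092 + x/15646) - 904) = I*sqrt(1059) - ((14092 + 4659/15646) - 904) = I*sqrt(1059) - (220488091/15646 - 904) = I*sqrt(1059) - 1*206344107/15646 = I*sqrt(1059) - 206344107/15646 = -206344107/15646 + I*sqrt(1059)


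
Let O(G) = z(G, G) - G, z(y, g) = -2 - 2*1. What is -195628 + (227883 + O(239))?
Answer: 32012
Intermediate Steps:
z(y, g) = -4 (z(y, g) = -2 - 2 = -4)
O(G) = -4 - G
-195628 + (227883 + O(239)) = -195628 + (227883 + (-4 - 1*239)) = -195628 + (227883 + (-4 - 239)) = -195628 + (227883 - 243) = -195628 + 227640 = 32012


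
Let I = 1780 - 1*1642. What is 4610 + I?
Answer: 4748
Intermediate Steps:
I = 138 (I = 1780 - 1642 = 138)
4610 + I = 4610 + 138 = 4748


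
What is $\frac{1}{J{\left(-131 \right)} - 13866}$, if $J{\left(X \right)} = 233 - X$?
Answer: $- \frac{1}{13502} \approx -7.4063 \cdot 10^{-5}$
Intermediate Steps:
$\frac{1}{J{\left(-131 \right)} - 13866} = \frac{1}{\left(233 - -131\right) - 13866} = \frac{1}{\left(233 + 131\right) - 13866} = \frac{1}{364 - 13866} = \frac{1}{-13502} = - \frac{1}{13502}$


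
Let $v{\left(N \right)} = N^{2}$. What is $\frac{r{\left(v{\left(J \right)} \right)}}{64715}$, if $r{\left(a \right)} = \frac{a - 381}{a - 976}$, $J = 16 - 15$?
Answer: $\frac{76}{12619425} \approx 6.0225 \cdot 10^{-6}$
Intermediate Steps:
$J = 1$ ($J = 16 - 15 = 1$)
$r{\left(a \right)} = \frac{-381 + a}{-976 + a}$
$\frac{r{\left(v{\left(J \right)} \right)}}{64715} = \frac{\frac{1}{-976 + 1^{2}} \left(-381 + 1^{2}\right)}{64715} = \frac{-381 + 1}{-976 + 1} \cdot \frac{1}{64715} = \frac{1}{-975} \left(-380\right) \frac{1}{64715} = \left(- \frac{1}{975}\right) \left(-380\right) \frac{1}{64715} = \frac{76}{195} \cdot \frac{1}{64715} = \frac{76}{12619425}$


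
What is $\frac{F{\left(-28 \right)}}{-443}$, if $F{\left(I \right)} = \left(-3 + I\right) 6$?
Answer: $\frac{186}{443} \approx 0.41986$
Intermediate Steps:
$F{\left(I \right)} = -18 + 6 I$
$\frac{F{\left(-28 \right)}}{-443} = \frac{-18 + 6 \left(-28\right)}{-443} = \left(-18 - 168\right) \left(- \frac{1}{443}\right) = \left(-186\right) \left(- \frac{1}{443}\right) = \frac{186}{443}$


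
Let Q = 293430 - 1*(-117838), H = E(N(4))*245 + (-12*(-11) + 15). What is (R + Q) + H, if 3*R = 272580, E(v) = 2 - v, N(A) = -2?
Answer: 503255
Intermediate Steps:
R = 90860 (R = (⅓)*272580 = 90860)
H = 1127 (H = (2 - 1*(-2))*245 + (-12*(-11) + 15) = (2 + 2)*245 + (132 + 15) = 4*245 + 147 = 980 + 147 = 1127)
Q = 411268 (Q = 293430 + 117838 = 411268)
(R + Q) + H = (90860 + 411268) + 1127 = 502128 + 1127 = 503255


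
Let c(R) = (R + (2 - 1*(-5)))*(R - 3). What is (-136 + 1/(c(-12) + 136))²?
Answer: 823403025/44521 ≈ 18495.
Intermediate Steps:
c(R) = (-3 + R)*(7 + R) (c(R) = (R + (2 + 5))*(-3 + R) = (R + 7)*(-3 + R) = (7 + R)*(-3 + R) = (-3 + R)*(7 + R))
(-136 + 1/(c(-12) + 136))² = (-136 + 1/((-21 + (-12)² + 4*(-12)) + 136))² = (-136 + 1/((-21 + 144 - 48) + 136))² = (-136 + 1/(75 + 136))² = (-136 + 1/211)² = (-28695/211)² = 823403025/44521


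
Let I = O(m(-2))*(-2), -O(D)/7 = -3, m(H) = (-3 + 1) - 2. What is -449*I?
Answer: 18858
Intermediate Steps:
m(H) = -4 (m(H) = -2 - 2 = -4)
O(D) = 21 (O(D) = -7*(-3) = 21)
I = -42 (I = 21*(-2) = -42)
-449*I = -449*(-42) = 18858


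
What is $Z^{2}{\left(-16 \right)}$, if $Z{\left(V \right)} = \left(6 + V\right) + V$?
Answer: $676$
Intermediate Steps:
$Z{\left(V \right)} = 6 + 2 V$
$Z^{2}{\left(-16 \right)} = \left(6 + 2 \left(-16\right)\right)^{2} = \left(6 - 32\right)^{2} = \left(-26\right)^{2} = 676$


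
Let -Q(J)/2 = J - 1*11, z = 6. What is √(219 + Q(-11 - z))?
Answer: 5*√11 ≈ 16.583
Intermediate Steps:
Q(J) = 22 - 2*J (Q(J) = -2*(J - 1*11) = -2*(J - 11) = -2*(-11 + J) = 22 - 2*J)
√(219 + Q(-11 - z)) = √(219 + (22 - 2*(-11 - 1*6))) = √(219 + (22 - 2*(-11 - 6))) = √(219 + (22 - 2*(-17))) = √(219 + (22 + 34)) = √(219 + 56) = √275 = 5*√11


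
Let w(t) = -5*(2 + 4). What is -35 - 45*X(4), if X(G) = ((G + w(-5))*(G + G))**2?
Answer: -1946915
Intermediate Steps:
w(t) = -30 (w(t) = -5*6 = -30)
X(G) = 4*G**2*(-30 + G)**2 (X(G) = ((G - 30)*(G + G))**2 = ((-30 + G)*(2*G))**2 = (2*G*(-30 + G))**2 = 4*G**2*(-30 + G)**2)
-35 - 45*X(4) = -35 - 180*4**2*(-30 + 4)**2 = -35 - 180*16*(-26)**2 = -35 - 180*16*676 = -35 - 45*43264 = -35 - 1946880 = -1946915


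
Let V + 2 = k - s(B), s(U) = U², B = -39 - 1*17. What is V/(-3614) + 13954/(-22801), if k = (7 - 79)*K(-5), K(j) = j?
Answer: 6455711/41201407 ≈ 0.15669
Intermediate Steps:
B = -56 (B = -39 - 17 = -56)
k = 360 (k = (7 - 79)*(-5) = -72*(-5) = 360)
V = -2778 (V = -2 + (360 - 1*(-56)²) = -2 + (360 - 1*3136) = -2 + (360 - 3136) = -2 - 2776 = -2778)
V/(-3614) + 13954/(-22801) = -2778/(-3614) + 13954/(-22801) = -2778*(-1/3614) + 13954*(-1/22801) = 1389/1807 - 13954/22801 = 6455711/41201407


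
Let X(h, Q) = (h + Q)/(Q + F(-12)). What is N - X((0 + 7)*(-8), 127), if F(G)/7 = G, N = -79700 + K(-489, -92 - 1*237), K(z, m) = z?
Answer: -3448198/43 ≈ -80191.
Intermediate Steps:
N = -80189 (N = -79700 - 489 = -80189)
F(G) = 7*G
X(h, Q) = (Q + h)/(-84 + Q) (X(h, Q) = (h + Q)/(Q + 7*(-12)) = (Q + h)/(Q - 84) = (Q + h)/(-84 + Q))
N - X((0 + 7)*(-8), 127) = -80189 - (127 + (0 + 7)*(-8))/(-84 + 127) = -80189 - (127 + 7*(-8))/43 = -80189 - (127 - 56)/43 = -80189 - 71/43 = -3448198/43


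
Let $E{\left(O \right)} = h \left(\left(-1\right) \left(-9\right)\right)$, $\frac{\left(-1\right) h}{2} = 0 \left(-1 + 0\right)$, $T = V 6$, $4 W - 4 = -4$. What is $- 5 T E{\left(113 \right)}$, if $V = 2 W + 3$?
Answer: $0$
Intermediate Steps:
$W = 0$ ($W = 1 + \frac{1}{4} \left(-4\right) = 1 - 1 = 0$)
$V = 3$ ($V = 2 \cdot 0 + 3 = 0 + 3 = 3$)
$T = 18$ ($T = 3 \cdot 6 = 18$)
$h = 0$ ($h = - 2 \cdot 0 \left(-1 + 0\right) = - 2 \cdot 0 \left(-1\right) = \left(-2\right) 0 = 0$)
$E{\left(O \right)} = 0$ ($E{\left(O \right)} = 0 \left(\left(-1\right) \left(-9\right)\right) = 0 \cdot 9 = 0$)
$- 5 T E{\left(113 \right)} = \left(-5\right) 18 \cdot 0 = \left(-90\right) 0 = 0$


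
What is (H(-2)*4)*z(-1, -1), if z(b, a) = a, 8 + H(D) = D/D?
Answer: 28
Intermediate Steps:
H(D) = -7 (H(D) = -8 + D/D = -8 + 1 = -7)
(H(-2)*4)*z(-1, -1) = -7*4*(-1) = -28*(-1) = 28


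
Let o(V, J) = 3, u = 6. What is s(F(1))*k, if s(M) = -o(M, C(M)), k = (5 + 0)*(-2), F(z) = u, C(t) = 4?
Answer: 30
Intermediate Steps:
F(z) = 6
k = -10 (k = 5*(-2) = -10)
s(M) = -3 (s(M) = -1*3 = -3)
s(F(1))*k = -3*(-10) = 30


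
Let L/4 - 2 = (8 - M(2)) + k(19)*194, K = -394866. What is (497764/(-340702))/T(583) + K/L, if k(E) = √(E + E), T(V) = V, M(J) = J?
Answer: 19519004151157/35507563477958 - 19151001*√38/1430104 ≈ -82.000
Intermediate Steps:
k(E) = √2*√E (k(E) = √(2*E) = √2*√E)
L = 32 + 776*√38 (L = 8 + 4*((8 - 1*2) + (√2*√19)*194) = 8 + 4*((8 - 2) + √38*194) = 8 + 4*(6 + 194*√38) = 8 + (24 + 776*√38) = 32 + 776*√38 ≈ 4815.6)
(497764/(-340702))/T(583) + K/L = (497764/(-340702))/583 - 394866/(32 + 776*√38) = (497764*(-1/340702))*(1/583) - 394866/(32 + 776*√38) = -248882/170351*1/583 - 394866/(32 + 776*√38) = -248882/99314633 - 394866/(32 + 776*√38)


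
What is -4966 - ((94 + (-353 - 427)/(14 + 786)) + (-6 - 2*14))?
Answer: -201001/40 ≈ -5025.0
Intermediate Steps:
-4966 - ((94 + (-353 - 427)/(14 + 786)) + (-6 - 2*14)) = -4966 - ((94 - 780/800) + (-6 - 28)) = -4966 - ((94 - 780*1/800) - 34) = -4966 - ((94 - 39/40) - 34) = -4966 - (3721/40 - 34) = -4966 - 1*2361/40 = -4966 - 2361/40 = -201001/40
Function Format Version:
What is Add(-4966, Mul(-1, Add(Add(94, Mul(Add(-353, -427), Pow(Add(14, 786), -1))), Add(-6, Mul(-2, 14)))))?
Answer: Rational(-201001, 40) ≈ -5025.0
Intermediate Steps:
Add(-4966, Mul(-1, Add(Add(94, Mul(Add(-353, -427), Pow(Add(14, 786), -1))), Add(-6, Mul(-2, 14))))) = Add(-4966, Mul(-1, Add(Add(94, Mul(-780, Pow(800, -1))), Add(-6, -28)))) = Add(-4966, Mul(-1, Add(Add(94, Mul(-780, Rational(1, 800))), -34))) = Add(-4966, Mul(-1, Add(Add(94, Rational(-39, 40)), -34))) = Add(-4966, Mul(-1, Add(Rational(3721, 40), -34))) = Add(-4966, Mul(-1, Rational(2361, 40))) = Add(-4966, Rational(-2361, 40)) = Rational(-201001, 40)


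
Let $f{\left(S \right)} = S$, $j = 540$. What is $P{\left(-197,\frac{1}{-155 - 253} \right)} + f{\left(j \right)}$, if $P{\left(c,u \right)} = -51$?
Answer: $489$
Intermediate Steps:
$P{\left(-197,\frac{1}{-155 - 253} \right)} + f{\left(j \right)} = -51 + 540 = 489$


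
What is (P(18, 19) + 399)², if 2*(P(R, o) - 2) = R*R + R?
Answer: 327184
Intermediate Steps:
P(R, o) = 2 + R/2 + R²/2 (P(R, o) = 2 + (R*R + R)/2 = 2 + (R² + R)/2 = 2 + (R + R²)/2 = 2 + (R/2 + R²/2) = 2 + R/2 + R²/2)
(P(18, 19) + 399)² = ((2 + (½)*18 + (½)*18²) + 399)² = ((2 + 9 + (½)*324) + 399)² = ((2 + 9 + 162) + 399)² = (173 + 399)² = 572² = 327184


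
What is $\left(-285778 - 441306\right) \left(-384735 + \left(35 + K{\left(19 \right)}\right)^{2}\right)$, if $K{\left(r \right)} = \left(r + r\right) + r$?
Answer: $273580623764$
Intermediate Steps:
$K{\left(r \right)} = 3 r$ ($K{\left(r \right)} = 2 r + r = 3 r$)
$\left(-285778 - 441306\right) \left(-384735 + \left(35 + K{\left(19 \right)}\right)^{2}\right) = \left(-285778 - 441306\right) \left(-384735 + \left(35 + 3 \cdot 19\right)^{2}\right) = - 727084 \left(-384735 + \left(35 + 57\right)^{2}\right) = - 727084 \left(-384735 + 92^{2}\right) = - 727084 \left(-384735 + 8464\right) = \left(-727084\right) \left(-376271\right) = 273580623764$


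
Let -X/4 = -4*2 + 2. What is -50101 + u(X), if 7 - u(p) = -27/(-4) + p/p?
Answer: -200407/4 ≈ -50102.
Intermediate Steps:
X = 24 (X = -4*(-4*2 + 2) = -4*(-8 + 2) = -4*(-6) = 24)
u(p) = -¾ (u(p) = 7 - (-27/(-4) + p/p) = 7 - (-27*(-¼) + 1) = 7 - (27/4 + 1) = 7 - 1*31/4 = 7 - 31/4 = -¾)
-50101 + u(X) = -50101 - ¾ = -200407/4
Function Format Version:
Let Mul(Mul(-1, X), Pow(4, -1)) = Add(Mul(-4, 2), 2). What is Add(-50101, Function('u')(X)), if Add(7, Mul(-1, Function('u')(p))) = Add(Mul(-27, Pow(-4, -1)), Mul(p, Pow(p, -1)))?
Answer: Rational(-200407, 4) ≈ -50102.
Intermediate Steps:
X = 24 (X = Mul(-4, Add(Mul(-4, 2), 2)) = Mul(-4, Add(-8, 2)) = Mul(-4, -6) = 24)
Function('u')(p) = Rational(-3, 4) (Function('u')(p) = Add(7, Mul(-1, Add(Mul(-27, Pow(-4, -1)), Mul(p, Pow(p, -1))))) = Add(7, Mul(-1, Add(Mul(-27, Rational(-1, 4)), 1))) = Add(7, Mul(-1, Add(Rational(27, 4), 1))) = Add(7, Mul(-1, Rational(31, 4))) = Add(7, Rational(-31, 4)) = Rational(-3, 4))
Add(-50101, Function('u')(X)) = Add(-50101, Rational(-3, 4)) = Rational(-200407, 4)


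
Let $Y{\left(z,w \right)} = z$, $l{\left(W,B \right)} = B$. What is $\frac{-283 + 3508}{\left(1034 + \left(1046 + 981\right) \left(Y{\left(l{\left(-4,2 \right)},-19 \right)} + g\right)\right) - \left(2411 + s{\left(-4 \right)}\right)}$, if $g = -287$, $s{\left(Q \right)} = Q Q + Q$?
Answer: $- \frac{1075}{193028} \approx -0.0055691$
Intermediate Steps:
$s{\left(Q \right)} = Q + Q^{2}$ ($s{\left(Q \right)} = Q^{2} + Q = Q + Q^{2}$)
$\frac{-283 + 3508}{\left(1034 + \left(1046 + 981\right) \left(Y{\left(l{\left(-4,2 \right)},-19 \right)} + g\right)\right) - \left(2411 + s{\left(-4 \right)}\right)} = \frac{-283 + 3508}{\left(1034 + \left(1046 + 981\right) \left(2 - 287\right)\right) - \left(2411 - 4 \left(1 - 4\right)\right)} = \frac{3225}{\left(1034 + 2027 \left(-285\right)\right) - \left(2411 - -12\right)} = \frac{3225}{\left(1034 - 577695\right) - 2423} = \frac{3225}{-576661 - 2423} = \frac{3225}{-579084} = 3225 \left(- \frac{1}{579084}\right) = - \frac{1075}{193028}$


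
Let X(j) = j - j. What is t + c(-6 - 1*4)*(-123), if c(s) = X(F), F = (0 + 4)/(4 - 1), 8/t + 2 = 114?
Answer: 1/14 ≈ 0.071429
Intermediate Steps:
t = 1/14 (t = 8/(-2 + 114) = 8/112 = 8*(1/112) = 1/14 ≈ 0.071429)
F = 4/3 ≈ 1.3333
X(j) = 0
c(s) = 0
t + c(-6 - 1*4)*(-123) = 1/14 + 0*(-123) = 1/14 + 0 = 1/14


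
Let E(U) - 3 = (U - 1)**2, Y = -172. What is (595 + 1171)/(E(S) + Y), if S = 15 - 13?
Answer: -883/84 ≈ -10.512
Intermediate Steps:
S = 2
E(U) = 3 + (-1 + U)**2 (E(U) = 3 + (U - 1)**2 = 3 + (-1 + U)**2)
(595 + 1171)/(E(S) + Y) = (595 + 1171)/((3 + (-1 + 2)**2) - 172) = 1766/((3 + 1**2) - 172) = 1766/((3 + 1) - 172) = 1766/(4 - 172) = 1766/(-168) = 1766*(-1/168) = -883/84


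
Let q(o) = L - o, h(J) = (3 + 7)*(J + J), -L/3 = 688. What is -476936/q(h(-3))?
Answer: 119234/501 ≈ 237.99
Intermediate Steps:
L = -2064 (L = -3*688 = -2064)
h(J) = 20*J (h(J) = 10*(2*J) = 20*J)
q(o) = -2064 - o
-476936/q(h(-3)) = -476936/(-2064 - 20*(-3)) = -476936/(-2064 - 1*(-60)) = -476936/(-2064 + 60) = -476936/(-2004) = -476936*(-1/2004) = 119234/501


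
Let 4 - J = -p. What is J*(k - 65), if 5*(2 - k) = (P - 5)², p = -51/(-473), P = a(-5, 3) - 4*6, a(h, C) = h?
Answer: -2858153/2365 ≈ -1208.5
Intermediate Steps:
P = -29 (P = -5 - 4*6 = -5 - 24 = -29)
p = 51/473 (p = -51*(-1/473) = 51/473 ≈ 0.10782)
k = -1146/5 (k = 2 - (-29 - 5)²/5 = 2 - ⅕*(-34)² = 2 - ⅕*1156 = 2 - 1156/5 = -1146/5 ≈ -229.20)
J = 1943/473 (J = 4 - (-1)*51/473 = 4 - 1*(-51/473) = 4 + 51/473 = 1943/473 ≈ 4.1078)
J*(k - 65) = 1943*(-1146/5 - 65)/473 = (1943/473)*(-1471/5) = -2858153/2365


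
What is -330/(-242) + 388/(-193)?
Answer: -1373/2123 ≈ -0.64673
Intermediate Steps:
-330/(-242) + 388/(-193) = -330*(-1/242) + 388*(-1/193) = 15/11 - 388/193 = -1373/2123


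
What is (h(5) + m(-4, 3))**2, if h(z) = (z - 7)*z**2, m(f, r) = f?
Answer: 2916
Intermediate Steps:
h(z) = z**2*(-7 + z) (h(z) = (-7 + z)*z**2 = z**2*(-7 + z))
(h(5) + m(-4, 3))**2 = (5**2*(-7 + 5) - 4)**2 = (25*(-2) - 4)**2 = (-50 - 4)**2 = (-54)**2 = 2916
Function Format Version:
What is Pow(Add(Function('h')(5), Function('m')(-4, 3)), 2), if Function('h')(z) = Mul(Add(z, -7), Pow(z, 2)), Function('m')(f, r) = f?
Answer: 2916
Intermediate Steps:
Function('h')(z) = Mul(Pow(z, 2), Add(-7, z)) (Function('h')(z) = Mul(Add(-7, z), Pow(z, 2)) = Mul(Pow(z, 2), Add(-7, z)))
Pow(Add(Function('h')(5), Function('m')(-4, 3)), 2) = Pow(Add(Mul(Pow(5, 2), Add(-7, 5)), -4), 2) = Pow(Add(Mul(25, -2), -4), 2) = Pow(Add(-50, -4), 2) = Pow(-54, 2) = 2916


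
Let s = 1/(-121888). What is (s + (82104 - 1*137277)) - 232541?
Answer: -35068884033/121888 ≈ -2.8771e+5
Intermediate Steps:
s = -1/121888 ≈ -8.2043e-6
(s + (82104 - 1*137277)) - 232541 = (-1/121888 + (82104 - 1*137277)) - 232541 = (-1/121888 + (82104 - 137277)) - 232541 = (-1/121888 - 55173) - 232541 = -6724926625/121888 - 232541 = -35068884033/121888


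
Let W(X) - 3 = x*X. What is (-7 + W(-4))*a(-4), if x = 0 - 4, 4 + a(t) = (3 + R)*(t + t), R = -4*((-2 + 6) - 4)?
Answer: -336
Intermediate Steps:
R = 0 (R = -4*(4 - 4) = -4*0 = 0)
a(t) = -4 + 6*t (a(t) = -4 + (3 + 0)*(t + t) = -4 + 3*(2*t) = -4 + 6*t)
x = -4
W(X) = 3 - 4*X
(-7 + W(-4))*a(-4) = (-7 + (3 - 4*(-4)))*(-4 + 6*(-4)) = (-7 + (3 + 16))*(-4 - 24) = (-7 + 19)*(-28) = 12*(-28) = -336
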